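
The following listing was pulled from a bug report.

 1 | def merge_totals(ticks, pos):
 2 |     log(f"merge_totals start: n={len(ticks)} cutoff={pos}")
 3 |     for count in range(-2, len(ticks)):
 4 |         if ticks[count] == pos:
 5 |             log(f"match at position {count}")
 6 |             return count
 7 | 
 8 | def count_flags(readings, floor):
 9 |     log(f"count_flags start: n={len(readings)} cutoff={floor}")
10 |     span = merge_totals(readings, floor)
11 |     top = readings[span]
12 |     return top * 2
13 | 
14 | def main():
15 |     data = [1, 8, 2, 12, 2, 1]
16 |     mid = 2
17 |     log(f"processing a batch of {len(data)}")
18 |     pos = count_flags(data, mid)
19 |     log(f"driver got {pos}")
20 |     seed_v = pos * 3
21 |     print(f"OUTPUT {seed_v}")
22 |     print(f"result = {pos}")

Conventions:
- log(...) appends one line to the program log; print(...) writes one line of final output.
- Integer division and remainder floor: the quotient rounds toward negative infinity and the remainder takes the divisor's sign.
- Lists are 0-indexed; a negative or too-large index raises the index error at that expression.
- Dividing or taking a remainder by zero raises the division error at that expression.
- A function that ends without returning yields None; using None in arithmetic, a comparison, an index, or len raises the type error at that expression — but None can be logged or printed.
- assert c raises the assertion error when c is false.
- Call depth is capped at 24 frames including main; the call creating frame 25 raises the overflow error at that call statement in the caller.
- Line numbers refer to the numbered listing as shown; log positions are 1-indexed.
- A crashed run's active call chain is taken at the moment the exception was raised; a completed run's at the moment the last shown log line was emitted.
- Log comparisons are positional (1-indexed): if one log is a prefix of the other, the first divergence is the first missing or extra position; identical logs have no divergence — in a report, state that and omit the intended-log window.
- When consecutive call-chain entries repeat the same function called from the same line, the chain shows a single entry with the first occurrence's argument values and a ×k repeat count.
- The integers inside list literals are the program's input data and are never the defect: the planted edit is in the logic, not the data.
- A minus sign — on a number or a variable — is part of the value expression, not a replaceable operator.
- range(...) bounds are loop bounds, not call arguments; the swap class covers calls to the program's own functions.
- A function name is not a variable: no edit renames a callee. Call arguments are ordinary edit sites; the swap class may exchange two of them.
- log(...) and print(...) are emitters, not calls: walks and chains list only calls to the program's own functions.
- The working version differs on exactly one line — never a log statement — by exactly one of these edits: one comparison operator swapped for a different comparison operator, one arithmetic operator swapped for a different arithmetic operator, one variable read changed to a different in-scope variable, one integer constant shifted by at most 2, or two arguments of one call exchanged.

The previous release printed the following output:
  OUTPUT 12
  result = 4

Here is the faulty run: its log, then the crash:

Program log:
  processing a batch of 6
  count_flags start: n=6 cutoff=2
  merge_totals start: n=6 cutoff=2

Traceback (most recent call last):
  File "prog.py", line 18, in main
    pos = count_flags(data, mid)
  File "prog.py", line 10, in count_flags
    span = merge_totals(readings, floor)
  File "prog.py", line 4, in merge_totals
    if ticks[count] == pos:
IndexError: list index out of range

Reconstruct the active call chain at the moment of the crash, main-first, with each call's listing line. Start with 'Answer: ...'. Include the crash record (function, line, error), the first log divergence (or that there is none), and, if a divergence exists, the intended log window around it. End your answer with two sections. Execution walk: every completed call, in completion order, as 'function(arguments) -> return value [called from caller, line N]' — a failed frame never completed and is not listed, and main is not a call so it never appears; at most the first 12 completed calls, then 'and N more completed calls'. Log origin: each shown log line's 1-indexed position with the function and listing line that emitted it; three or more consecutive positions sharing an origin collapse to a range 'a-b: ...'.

Answer: main -> count_flags (called at line 18) -> merge_totals (called at line 10).
Key fact: Only 3 log lines were emitted before the run died; the intended continuation was 'match at position 2'.
Crash: merge_totals, line 4, IndexError.
First divergence: position 4; the shown log stops at 3 lines while the working version next logs 'match at position 2'.
Intended log window:
  2: count_flags start: n=6 cutoff=2
  3: merge_totals start: n=6 cutoff=2
  4: match at position 2
  5: driver got 4
Execution walk:
  (no call completed)
Log line origins:
  1: emitted by main (line 17)
  2: emitted by count_flags (line 9)
  3: emitted by merge_totals (line 2)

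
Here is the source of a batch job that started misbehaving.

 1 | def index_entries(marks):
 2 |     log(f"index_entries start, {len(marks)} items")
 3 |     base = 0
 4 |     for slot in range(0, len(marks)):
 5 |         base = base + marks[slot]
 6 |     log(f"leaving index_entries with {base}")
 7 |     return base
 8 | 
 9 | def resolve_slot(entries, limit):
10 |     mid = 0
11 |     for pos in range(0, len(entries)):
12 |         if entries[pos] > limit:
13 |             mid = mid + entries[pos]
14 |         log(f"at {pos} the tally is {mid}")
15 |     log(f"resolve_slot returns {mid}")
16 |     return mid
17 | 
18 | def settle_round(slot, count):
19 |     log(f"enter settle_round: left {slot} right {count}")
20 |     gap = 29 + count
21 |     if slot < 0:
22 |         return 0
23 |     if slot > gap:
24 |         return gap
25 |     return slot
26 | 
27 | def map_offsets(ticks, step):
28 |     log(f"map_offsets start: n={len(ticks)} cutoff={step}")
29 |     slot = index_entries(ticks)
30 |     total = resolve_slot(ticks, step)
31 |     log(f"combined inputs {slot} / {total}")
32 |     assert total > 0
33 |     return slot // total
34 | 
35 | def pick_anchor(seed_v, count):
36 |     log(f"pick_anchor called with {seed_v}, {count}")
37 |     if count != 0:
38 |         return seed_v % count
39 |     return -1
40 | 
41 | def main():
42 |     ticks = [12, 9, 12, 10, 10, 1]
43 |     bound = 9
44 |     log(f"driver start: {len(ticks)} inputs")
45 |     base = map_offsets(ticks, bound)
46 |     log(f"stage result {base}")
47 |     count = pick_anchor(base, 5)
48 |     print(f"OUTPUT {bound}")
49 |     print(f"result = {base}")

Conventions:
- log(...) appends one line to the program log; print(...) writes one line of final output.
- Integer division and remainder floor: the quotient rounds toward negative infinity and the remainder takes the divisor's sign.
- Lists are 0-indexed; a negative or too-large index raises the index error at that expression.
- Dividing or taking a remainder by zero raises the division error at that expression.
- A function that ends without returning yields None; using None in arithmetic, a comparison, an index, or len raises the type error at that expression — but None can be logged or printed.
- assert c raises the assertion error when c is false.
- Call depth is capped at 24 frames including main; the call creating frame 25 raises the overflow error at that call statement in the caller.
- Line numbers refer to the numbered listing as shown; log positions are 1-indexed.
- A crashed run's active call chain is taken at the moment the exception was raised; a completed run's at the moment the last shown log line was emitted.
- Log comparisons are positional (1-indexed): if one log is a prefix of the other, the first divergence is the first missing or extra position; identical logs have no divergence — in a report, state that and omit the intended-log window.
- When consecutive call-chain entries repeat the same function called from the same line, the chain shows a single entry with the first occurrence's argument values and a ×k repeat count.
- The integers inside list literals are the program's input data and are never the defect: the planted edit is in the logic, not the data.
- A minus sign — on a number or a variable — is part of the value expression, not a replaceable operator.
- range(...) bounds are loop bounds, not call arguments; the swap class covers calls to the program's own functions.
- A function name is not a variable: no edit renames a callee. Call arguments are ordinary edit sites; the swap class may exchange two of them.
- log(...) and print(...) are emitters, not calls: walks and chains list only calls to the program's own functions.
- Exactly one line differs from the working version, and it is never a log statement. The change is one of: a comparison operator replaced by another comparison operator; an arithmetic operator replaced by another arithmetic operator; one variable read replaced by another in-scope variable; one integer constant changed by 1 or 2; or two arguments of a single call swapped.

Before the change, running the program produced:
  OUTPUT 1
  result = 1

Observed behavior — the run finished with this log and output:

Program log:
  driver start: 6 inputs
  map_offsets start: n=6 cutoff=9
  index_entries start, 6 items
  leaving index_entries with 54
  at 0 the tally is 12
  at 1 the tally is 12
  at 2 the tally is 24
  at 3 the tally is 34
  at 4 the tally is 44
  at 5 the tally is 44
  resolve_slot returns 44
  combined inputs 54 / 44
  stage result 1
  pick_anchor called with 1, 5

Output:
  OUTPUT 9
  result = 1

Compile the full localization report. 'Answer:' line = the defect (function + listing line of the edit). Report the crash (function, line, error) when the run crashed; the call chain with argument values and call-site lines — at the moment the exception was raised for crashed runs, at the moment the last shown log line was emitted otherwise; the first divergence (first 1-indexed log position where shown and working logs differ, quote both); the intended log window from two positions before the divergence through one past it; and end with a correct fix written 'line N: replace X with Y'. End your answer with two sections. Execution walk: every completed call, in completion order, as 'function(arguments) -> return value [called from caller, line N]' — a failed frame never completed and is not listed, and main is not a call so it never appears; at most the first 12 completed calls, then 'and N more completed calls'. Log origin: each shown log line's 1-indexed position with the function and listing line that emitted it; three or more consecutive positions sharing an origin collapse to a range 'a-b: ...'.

Answer: the defect is in main at line 48.
The tell: Every logged value matches the working version; the printed result is what differs.
Call chain: main -> pick_anchor(1, 5) (called at line 47).
First divergence: none — the logs agree in full.
Execution walk:
  index_entries([12, 9, 12, 10, 10, 1]) -> 54  [called from map_offsets, line 29]
  resolve_slot([12, 9, 12, 10, 10, 1], 9) -> 44  [called from map_offsets, line 30]
  map_offsets([12, 9, 12, 10, 10, 1], 9) -> 1  [called from main, line 45]
  pick_anchor(1, 5) -> 1  [called from main, line 47]
Origin of each log line:
  1: logged in main at line 44
  2: logged in map_offsets at line 28
  3: logged in index_entries at line 2
  4: logged in index_entries at line 6
  5-10: logged in resolve_slot at line 14
  11: logged in resolve_slot at line 15
  12: logged in map_offsets at line 31
  13: logged in main at line 46
  14: logged in pick_anchor at line 36
A correct fix: line 48: replace `bound` with `count`.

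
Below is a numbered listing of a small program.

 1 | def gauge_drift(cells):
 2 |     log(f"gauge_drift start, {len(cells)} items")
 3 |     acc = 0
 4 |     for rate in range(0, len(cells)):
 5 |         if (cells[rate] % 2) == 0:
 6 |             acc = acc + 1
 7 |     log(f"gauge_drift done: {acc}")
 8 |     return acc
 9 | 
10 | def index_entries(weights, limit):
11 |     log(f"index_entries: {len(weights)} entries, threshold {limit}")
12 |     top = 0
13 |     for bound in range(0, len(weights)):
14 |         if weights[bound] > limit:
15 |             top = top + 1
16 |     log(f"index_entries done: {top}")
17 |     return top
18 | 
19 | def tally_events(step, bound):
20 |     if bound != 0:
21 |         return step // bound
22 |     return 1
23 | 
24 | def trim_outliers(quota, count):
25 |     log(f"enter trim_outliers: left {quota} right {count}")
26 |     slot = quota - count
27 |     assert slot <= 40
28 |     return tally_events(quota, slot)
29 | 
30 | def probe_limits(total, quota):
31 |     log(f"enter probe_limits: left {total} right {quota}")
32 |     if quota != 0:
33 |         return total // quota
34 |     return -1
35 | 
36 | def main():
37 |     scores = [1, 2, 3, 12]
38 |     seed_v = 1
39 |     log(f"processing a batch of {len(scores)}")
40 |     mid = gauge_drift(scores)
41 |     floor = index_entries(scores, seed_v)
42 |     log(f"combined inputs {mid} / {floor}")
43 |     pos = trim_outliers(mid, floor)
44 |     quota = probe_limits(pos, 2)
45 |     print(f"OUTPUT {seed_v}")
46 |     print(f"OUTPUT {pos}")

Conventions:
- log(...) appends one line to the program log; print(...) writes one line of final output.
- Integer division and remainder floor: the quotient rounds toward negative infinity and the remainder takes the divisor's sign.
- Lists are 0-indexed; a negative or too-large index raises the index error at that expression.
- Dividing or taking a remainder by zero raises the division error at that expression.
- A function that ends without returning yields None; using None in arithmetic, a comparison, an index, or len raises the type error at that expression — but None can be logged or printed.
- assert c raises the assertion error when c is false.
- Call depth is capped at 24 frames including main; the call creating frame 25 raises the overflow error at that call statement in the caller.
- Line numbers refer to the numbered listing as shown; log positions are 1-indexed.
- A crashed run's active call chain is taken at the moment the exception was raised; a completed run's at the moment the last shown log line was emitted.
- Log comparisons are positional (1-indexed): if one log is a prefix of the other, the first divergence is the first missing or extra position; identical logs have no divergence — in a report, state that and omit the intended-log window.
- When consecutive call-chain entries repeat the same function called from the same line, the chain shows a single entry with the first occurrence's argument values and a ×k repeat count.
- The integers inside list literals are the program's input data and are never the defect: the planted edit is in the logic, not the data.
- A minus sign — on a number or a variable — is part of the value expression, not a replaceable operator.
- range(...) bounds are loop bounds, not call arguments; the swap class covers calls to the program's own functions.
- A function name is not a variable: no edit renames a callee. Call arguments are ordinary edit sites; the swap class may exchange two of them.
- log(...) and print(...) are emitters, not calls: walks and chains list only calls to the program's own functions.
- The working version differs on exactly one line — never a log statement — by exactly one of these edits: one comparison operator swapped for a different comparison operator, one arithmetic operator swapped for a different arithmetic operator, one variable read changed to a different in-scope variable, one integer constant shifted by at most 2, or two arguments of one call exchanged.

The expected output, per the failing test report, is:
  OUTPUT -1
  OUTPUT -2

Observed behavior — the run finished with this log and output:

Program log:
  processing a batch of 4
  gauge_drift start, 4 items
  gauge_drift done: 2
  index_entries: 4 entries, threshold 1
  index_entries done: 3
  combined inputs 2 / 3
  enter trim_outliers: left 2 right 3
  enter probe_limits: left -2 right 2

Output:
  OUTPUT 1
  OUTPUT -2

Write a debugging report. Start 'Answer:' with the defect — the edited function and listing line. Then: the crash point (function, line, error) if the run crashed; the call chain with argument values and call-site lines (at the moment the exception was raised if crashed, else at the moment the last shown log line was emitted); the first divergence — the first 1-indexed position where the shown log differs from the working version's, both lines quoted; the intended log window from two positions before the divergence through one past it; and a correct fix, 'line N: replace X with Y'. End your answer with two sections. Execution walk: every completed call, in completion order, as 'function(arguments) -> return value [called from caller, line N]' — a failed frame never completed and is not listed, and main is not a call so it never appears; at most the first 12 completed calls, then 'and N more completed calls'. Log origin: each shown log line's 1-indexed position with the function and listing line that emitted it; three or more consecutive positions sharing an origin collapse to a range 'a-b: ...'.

Answer: the defect is in main at line 45.
Core observation: The logs agree in full; only the final output differs.
Call chain: main -> probe_limits(-2, 2) (called at line 44).
First divergence: none; the two logs match at every position.
Execution walk:
  gauge_drift([1, 2, 3, 12]) -> 2  [called from main, line 40]
  index_entries([1, 2, 3, 12], 1) -> 3  [called from main, line 41]
  tally_events(2, -1) -> -2  [called from trim_outliers, line 28]
  trim_outliers(2, 3) -> -2  [called from main, line 43]
  probe_limits(-2, 2) -> -1  [called from main, line 44]
Log origin:
  1: logged in main at line 39
  2: logged in gauge_drift at line 2
  3: logged in gauge_drift at line 7
  4: logged in index_entries at line 11
  5: logged in index_entries at line 16
  6: logged in main at line 42
  7: logged in trim_outliers at line 25
  8: logged in probe_limits at line 31
A correct fix: line 45: replace `seed_v` with `quota`.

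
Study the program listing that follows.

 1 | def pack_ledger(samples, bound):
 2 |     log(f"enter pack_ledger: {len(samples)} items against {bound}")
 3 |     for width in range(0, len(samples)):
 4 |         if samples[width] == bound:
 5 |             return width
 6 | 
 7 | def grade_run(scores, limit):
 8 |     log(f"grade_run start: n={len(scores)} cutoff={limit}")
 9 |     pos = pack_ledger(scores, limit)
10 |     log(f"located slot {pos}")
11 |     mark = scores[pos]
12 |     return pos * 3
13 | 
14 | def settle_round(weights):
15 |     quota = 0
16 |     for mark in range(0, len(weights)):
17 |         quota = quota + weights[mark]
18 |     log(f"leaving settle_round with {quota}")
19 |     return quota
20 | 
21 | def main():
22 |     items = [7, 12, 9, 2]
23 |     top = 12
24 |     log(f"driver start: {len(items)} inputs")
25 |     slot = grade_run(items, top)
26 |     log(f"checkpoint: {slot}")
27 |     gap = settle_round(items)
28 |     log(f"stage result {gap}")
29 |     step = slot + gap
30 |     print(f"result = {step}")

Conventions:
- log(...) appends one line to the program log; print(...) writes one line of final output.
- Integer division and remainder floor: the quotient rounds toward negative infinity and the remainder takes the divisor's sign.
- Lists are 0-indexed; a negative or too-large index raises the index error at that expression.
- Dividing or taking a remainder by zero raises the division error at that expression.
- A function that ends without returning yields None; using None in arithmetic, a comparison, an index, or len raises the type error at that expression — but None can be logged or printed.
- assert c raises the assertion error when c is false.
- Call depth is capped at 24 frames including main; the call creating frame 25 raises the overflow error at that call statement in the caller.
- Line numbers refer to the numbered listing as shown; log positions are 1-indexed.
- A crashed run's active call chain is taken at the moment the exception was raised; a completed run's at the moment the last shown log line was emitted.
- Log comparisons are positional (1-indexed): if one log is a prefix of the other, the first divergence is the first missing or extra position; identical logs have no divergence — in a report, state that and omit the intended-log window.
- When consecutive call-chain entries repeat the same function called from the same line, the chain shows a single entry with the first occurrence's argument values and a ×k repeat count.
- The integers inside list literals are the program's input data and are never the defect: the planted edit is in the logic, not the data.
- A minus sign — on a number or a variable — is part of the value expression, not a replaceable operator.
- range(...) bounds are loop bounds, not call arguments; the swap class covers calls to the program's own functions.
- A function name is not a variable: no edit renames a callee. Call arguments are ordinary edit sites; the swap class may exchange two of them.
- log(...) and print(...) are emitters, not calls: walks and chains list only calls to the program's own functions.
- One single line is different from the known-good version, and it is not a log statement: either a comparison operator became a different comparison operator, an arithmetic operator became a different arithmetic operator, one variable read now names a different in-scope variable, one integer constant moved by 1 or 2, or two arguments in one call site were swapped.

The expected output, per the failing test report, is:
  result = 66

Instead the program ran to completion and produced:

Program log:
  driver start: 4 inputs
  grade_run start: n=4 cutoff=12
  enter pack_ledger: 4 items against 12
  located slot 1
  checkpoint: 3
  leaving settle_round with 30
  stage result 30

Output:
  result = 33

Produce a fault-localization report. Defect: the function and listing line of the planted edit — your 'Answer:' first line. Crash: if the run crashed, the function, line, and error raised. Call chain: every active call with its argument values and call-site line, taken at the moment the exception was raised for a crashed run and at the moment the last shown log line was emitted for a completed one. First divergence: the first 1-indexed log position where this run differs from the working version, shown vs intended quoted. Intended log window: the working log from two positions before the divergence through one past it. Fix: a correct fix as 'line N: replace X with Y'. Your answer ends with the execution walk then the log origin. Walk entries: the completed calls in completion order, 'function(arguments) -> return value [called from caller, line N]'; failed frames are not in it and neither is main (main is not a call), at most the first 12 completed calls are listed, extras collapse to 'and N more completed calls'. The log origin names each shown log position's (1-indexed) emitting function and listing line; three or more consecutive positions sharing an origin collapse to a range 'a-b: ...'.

Answer: the defect is in grade_run at line 12.
Key observation: The earliest visible damage is log position 5 — 'checkpoint: 3' rather than the intended 'checkpoint: 36'.
Call chain: main.
First divergence: position 5 — the shown line 'checkpoint: 3' should read 'checkpoint: 36'.
Intended log window:
  3: enter pack_ledger: 4 items against 12
  4: located slot 1
  5: checkpoint: 36
  6: leaving settle_round with 30
Execution walk:
  pack_ledger([7, 12, 9, 2], 12) -> 1  [called from grade_run, line 9]
  grade_run([7, 12, 9, 2], 12) -> 3  [called from main, line 25]
  settle_round([7, 12, 9, 2]) -> 30  [called from main, line 27]
Log line origins:
  1 — main, line 24
  2 — grade_run, line 8
  3 — pack_ledger, line 2
  4 — grade_run, line 10
  5 — main, line 26
  6 — settle_round, line 18
  7 — main, line 28
A correct fix: line 12: replace `pos` with `mark`.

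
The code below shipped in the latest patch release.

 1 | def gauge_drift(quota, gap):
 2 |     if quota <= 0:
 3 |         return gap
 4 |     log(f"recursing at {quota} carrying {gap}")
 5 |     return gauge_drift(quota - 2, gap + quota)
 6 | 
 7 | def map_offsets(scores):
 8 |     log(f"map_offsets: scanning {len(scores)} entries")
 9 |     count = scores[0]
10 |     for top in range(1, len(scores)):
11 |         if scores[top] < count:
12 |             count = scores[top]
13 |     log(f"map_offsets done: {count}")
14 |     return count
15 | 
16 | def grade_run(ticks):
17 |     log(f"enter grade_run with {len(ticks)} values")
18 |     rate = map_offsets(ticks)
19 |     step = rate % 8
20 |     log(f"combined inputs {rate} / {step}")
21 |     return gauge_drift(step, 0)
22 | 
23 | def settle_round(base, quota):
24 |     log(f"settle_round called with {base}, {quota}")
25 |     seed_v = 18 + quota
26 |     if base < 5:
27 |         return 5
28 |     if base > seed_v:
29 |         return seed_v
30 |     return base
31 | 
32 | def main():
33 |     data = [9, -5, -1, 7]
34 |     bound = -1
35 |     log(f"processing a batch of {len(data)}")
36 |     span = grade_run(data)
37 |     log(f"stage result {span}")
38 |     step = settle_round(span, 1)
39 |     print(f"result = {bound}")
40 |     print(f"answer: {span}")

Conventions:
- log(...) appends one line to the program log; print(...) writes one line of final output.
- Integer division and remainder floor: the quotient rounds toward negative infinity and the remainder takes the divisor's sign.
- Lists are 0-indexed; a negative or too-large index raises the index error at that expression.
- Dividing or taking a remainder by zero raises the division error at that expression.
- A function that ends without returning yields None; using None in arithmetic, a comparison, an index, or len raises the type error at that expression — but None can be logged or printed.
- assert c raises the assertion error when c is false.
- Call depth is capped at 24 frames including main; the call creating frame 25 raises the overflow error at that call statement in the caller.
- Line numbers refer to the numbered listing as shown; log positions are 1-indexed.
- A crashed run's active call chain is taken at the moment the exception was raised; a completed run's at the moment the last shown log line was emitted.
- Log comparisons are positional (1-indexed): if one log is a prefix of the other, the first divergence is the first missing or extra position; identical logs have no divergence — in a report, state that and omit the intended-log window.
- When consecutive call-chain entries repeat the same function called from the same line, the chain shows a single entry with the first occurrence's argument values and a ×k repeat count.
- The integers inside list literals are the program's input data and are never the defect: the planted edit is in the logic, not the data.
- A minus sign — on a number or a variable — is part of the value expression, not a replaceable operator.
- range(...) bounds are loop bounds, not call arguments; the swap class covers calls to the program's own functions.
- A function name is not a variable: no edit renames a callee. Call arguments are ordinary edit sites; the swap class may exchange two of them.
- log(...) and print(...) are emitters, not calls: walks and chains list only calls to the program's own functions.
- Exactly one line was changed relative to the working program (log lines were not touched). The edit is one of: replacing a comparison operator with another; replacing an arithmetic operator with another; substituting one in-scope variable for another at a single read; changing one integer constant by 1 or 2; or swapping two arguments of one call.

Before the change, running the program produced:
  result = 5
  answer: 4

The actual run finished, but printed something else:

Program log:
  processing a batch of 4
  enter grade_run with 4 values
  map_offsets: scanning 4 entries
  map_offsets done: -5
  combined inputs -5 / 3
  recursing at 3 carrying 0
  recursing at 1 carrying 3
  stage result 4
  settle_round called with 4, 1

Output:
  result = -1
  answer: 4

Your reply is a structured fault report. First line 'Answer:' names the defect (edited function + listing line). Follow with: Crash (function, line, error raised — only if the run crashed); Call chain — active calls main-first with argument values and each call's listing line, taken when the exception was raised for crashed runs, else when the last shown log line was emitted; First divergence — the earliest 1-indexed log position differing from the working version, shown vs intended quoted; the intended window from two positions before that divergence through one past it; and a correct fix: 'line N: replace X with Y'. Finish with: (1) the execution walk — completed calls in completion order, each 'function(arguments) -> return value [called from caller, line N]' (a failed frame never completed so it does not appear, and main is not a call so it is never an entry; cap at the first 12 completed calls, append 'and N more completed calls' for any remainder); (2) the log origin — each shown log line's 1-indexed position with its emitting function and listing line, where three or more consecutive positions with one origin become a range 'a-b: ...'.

Answer: the defect is in main at line 39.
Core observation: Every logged value matches the working version; the printed result is what differs.
Call chain: main -> settle_round(4, 1) (called at line 38).
First divergence: none — the logs agree in full.
Execution walk:
  map_offsets([9, -5, -1, 7]) -> -5  [called from grade_run, line 18]
  gauge_drift(-1, 4) -> 4  [called from gauge_drift, line 5]
  gauge_drift(1, 3) -> 4  [called from gauge_drift, line 5]
  gauge_drift(3, 0) -> 4  [called from grade_run, line 21]
  grade_run([9, -5, -1, 7]) -> 4  [called from main, line 36]
  settle_round(4, 1) -> 5  [called from main, line 38]
Log origins:
  1: logged in main at line 35
  2: logged in grade_run at line 17
  3: logged in map_offsets at line 8
  4: logged in map_offsets at line 13
  5: logged in grade_run at line 20
  6: logged in gauge_drift at line 4
  7: logged in gauge_drift at line 4
  8: logged in main at line 37
  9: logged in settle_round at line 24
A correct fix: line 39: replace `bound` with `step`.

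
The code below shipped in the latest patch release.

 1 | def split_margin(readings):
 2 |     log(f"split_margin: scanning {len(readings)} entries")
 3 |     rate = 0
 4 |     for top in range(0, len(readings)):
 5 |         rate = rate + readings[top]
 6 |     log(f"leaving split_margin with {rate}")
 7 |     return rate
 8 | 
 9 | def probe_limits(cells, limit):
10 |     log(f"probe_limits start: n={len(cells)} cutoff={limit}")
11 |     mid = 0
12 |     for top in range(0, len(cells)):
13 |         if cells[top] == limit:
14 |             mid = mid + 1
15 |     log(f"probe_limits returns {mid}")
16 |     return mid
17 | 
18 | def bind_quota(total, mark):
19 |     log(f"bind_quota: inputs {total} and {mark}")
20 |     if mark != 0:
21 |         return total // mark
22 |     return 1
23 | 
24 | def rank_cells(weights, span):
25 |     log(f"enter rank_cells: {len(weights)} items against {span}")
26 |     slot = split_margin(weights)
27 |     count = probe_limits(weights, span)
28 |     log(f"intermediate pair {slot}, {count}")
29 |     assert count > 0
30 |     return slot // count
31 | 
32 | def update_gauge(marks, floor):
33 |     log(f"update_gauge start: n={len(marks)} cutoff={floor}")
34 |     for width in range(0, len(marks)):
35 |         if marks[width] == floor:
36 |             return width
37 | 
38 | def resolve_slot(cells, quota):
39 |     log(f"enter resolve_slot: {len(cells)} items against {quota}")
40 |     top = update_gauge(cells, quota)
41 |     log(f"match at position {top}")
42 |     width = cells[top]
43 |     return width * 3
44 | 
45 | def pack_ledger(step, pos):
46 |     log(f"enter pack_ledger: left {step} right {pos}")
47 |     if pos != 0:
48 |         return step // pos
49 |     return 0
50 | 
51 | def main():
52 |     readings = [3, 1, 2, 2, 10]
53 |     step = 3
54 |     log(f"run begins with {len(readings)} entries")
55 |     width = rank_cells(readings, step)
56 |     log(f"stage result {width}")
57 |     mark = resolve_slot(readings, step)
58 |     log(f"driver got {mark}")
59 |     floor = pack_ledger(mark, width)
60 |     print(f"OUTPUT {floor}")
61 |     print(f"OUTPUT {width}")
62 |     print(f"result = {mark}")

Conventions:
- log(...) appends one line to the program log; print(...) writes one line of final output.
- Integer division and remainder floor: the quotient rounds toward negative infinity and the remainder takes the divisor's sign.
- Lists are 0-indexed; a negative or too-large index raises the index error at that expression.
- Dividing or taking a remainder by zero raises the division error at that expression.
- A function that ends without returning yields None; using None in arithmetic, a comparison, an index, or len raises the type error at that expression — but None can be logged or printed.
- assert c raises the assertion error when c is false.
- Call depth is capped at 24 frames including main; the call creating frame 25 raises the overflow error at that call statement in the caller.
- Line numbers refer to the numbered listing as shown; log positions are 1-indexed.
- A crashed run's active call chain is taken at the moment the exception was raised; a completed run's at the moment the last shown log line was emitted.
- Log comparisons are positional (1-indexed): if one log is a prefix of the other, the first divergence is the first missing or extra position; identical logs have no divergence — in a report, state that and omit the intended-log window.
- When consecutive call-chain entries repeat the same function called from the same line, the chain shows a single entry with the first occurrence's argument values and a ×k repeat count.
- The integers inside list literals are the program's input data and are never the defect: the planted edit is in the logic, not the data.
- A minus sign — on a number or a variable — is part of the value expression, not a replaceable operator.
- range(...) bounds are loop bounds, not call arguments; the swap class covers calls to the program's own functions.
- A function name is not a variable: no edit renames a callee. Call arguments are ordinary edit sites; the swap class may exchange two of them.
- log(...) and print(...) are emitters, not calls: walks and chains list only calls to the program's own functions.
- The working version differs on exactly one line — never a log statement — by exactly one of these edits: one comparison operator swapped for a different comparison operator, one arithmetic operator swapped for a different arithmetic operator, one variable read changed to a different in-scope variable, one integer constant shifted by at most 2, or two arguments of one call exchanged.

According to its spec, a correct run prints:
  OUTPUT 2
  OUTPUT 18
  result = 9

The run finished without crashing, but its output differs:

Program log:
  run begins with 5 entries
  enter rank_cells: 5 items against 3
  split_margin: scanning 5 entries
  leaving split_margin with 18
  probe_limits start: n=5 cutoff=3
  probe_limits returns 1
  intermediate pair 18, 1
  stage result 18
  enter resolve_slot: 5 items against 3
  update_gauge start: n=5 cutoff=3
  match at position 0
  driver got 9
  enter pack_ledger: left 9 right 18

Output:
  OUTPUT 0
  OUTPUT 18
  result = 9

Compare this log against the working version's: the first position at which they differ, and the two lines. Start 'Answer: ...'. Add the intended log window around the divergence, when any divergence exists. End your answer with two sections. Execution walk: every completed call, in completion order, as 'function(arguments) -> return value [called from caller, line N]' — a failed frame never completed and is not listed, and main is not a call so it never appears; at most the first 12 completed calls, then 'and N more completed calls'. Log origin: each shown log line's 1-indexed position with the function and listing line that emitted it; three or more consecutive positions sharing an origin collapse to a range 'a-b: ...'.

Answer: position 13 — shown 'enter pack_ledger: left 9 right 18', intended 'enter pack_ledger: left 18 right 9'.
Intended log window:
  11: match at position 0
  12: driver got 9
  13: enter pack_ledger: left 18 right 9
Execution walk:
  split_margin([3, 1, 2, 2, 10]) -> 18  [called from rank_cells, line 26]
  probe_limits([3, 1, 2, 2, 10], 3) -> 1  [called from rank_cells, line 27]
  rank_cells([3, 1, 2, 2, 10], 3) -> 18  [called from main, line 55]
  update_gauge([3, 1, 2, 2, 10], 3) -> 0  [called from resolve_slot, line 40]
  resolve_slot([3, 1, 2, 2, 10], 3) -> 9  [called from main, line 57]
  pack_ledger(9, 18) -> 0  [called from main, line 59]
Log origins:
  1: from main, line 54
  2: from rank_cells, line 25
  3: from split_margin, line 2
  4: from split_margin, line 6
  5: from probe_limits, line 10
  6: from probe_limits, line 15
  7: from rank_cells, line 28
  8: from main, line 56
  9: from resolve_slot, line 39
  10: from update_gauge, line 33
  11: from resolve_slot, line 41
  12: from main, line 58
  13: from pack_ledger, line 46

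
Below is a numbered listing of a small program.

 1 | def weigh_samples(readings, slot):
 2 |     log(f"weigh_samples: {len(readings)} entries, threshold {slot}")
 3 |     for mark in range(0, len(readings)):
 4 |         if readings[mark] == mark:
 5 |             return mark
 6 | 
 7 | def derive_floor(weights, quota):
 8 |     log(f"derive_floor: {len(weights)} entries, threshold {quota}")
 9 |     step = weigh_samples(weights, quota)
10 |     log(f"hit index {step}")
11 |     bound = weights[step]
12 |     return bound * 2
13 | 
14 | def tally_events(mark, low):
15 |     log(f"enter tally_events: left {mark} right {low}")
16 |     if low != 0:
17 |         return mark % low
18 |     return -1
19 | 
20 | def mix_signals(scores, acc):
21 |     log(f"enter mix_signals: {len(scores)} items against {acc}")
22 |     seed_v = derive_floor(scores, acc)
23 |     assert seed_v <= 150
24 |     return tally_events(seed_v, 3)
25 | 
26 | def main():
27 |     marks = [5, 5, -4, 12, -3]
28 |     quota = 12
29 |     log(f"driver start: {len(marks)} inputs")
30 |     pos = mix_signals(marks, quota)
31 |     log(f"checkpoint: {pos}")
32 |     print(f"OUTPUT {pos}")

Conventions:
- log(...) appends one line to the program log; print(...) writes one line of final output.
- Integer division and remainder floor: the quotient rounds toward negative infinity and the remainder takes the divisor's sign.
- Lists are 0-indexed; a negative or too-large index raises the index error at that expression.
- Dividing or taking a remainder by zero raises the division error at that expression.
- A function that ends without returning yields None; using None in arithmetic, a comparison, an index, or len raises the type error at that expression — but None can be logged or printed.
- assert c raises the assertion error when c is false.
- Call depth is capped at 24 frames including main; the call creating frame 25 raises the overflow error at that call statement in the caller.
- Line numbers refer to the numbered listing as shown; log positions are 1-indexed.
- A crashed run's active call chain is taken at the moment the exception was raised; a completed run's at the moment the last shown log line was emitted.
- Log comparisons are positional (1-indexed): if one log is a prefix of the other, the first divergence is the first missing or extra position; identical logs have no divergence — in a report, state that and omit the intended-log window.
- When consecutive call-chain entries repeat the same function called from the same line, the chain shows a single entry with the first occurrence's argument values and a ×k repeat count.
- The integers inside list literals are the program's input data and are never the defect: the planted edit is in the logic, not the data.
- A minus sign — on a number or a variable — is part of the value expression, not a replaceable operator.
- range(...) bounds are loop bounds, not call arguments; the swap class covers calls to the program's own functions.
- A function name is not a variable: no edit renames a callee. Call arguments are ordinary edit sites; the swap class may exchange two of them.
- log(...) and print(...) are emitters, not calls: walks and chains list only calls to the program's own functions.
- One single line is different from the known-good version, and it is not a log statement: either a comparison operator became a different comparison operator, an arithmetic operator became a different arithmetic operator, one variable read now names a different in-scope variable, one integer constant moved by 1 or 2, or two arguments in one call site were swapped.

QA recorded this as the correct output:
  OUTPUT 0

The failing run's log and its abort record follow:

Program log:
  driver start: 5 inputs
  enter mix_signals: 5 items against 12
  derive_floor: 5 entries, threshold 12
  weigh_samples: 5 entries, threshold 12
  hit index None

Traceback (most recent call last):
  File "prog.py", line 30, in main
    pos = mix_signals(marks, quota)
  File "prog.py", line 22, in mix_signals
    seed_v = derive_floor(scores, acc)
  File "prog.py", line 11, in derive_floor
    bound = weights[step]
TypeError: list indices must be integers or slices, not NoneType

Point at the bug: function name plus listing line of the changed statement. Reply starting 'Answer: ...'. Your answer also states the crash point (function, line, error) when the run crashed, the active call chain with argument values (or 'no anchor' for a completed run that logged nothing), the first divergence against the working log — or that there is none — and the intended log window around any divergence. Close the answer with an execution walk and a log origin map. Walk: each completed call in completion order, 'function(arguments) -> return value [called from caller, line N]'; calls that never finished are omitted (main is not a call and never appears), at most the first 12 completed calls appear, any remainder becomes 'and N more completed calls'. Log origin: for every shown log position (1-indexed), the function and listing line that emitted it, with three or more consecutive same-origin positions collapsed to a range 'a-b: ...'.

Answer: the defect is in weigh_samples at line 4.
Key observation: The earliest visible damage is log position 5 — 'hit index None' rather than the intended 'hit index 3'.
Crash: derive_floor, line 11, TypeError.
Call chain: main -> mix_signals([5, 5, -4, 12, -3], 12) (called at line 30) -> derive_floor([5, 5, -4, 12, -3], 12) (called at line 22).
First divergence: position 5 — shown 'hit index None', intended 'hit index 3'.
Intended log window:
  3: derive_floor: 5 entries, threshold 12
  4: weigh_samples: 5 entries, threshold 12
  5: hit index 3
  6: enter tally_events: left 24 right 3
Execution walk:
  weigh_samples([5, 5, -4, 12, -3], 12) -> None  [called from derive_floor, line 9]
Log line origins:
  1: emitted by main (line 29)
  2: emitted by mix_signals (line 21)
  3: emitted by derive_floor (line 8)
  4: emitted by weigh_samples (line 2)
  5: emitted by derive_floor (line 10)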